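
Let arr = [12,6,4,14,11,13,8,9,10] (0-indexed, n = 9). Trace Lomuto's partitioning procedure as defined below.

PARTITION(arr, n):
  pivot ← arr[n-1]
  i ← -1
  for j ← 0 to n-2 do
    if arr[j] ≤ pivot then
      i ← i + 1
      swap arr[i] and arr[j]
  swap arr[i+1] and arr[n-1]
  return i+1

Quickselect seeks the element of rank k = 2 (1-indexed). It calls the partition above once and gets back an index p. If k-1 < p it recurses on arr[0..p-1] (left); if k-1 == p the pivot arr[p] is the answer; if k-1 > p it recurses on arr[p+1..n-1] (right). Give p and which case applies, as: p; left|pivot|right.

pivot=10, i=-1
j=0: 12>10, skip
j=1: 6≤10, i=0, swap(0,1) ⇒ [6,12,4,14,11,13,8,9,10]
j=2: 4≤10, i=1, swap(1,2) ⇒ [6,4,12,14,11,13,8,9,10]
j=3: 14>10, skip
j=4: 11>10, skip
j=5: 13>10, skip
j=6: 8≤10, i=2, swap(2,6) ⇒ [6,4,8,14,11,13,12,9,10]
j=7: 9≤10, i=3, swap(3,7) ⇒ [6,4,8,9,11,13,12,14,10]
swap(4,8) ⇒ [6,4,8,9,10,13,12,14,11]; return 4
p = 4; k-1 = 1 < 4 ⇒ left

4; left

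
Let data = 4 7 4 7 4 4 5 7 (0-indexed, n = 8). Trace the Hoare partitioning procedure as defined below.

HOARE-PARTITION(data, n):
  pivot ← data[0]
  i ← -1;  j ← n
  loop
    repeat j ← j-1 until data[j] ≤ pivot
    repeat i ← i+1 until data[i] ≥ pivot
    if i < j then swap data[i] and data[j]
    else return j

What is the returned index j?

pivot=4
j stops at 5 (4), i stops at 0 (4); swap ⇒ 4 7 4 7 4 4 5 7
j stops at 4 (4), i stops at 1 (7); swap ⇒ 4 4 4 7 7 4 5 7
j stops at 2, i stops at 2; i≥j ⇒ return 2. data=4 4 4 7 7 4 5 7

2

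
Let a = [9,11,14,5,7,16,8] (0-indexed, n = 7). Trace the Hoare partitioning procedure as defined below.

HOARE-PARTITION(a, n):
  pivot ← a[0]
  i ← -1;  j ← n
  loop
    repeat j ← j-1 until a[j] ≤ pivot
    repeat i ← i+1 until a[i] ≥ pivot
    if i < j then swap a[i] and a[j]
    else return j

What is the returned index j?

pivot = a[0] = 9; i = -1, j = 7
j→6 (a[6]=8≤9), i→0 (a[0]=9≥9); i<j, swap → [8,11,14,5,7,16,9]
j→4 (a[4]=7≤9), i→1 (a[1]=11≥9); i<j, swap → [8,7,14,5,11,16,9]
j→3 (a[3]=5≤9), i→2 (a[2]=14≥9); i<j, swap → [8,7,5,14,11,16,9]
j→2, i→3; i≥j, return j=2. a = [8,7,5,14,11,16,9]

2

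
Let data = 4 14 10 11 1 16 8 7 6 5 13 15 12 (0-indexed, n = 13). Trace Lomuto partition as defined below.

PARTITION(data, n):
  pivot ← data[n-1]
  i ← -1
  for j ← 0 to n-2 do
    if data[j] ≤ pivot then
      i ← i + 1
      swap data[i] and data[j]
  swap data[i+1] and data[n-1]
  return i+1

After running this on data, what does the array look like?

pivot=12, i=-1
j=0: 4≤12, i=0, swap(0,0) ⇒ 4 14 10 11 1 16 8 7 6 5 13 15 12
j=1: 14>12, skip
j=2: 10≤12, i=1, swap(1,2) ⇒ 4 10 14 11 1 16 8 7 6 5 13 15 12
j=3: 11≤12, i=2, swap(2,3) ⇒ 4 10 11 14 1 16 8 7 6 5 13 15 12
j=4: 1≤12, i=3, swap(3,4) ⇒ 4 10 11 1 14 16 8 7 6 5 13 15 12
j=5: 16>12, skip
j=6: 8≤12, i=4, swap(4,6) ⇒ 4 10 11 1 8 16 14 7 6 5 13 15 12
j=7: 7≤12, i=5, swap(5,7) ⇒ 4 10 11 1 8 7 14 16 6 5 13 15 12
j=8: 6≤12, i=6, swap(6,8) ⇒ 4 10 11 1 8 7 6 16 14 5 13 15 12
j=9: 5≤12, i=7, swap(7,9) ⇒ 4 10 11 1 8 7 6 5 14 16 13 15 12
j=10: 13>12, skip
j=11: 15>12, skip
swap(8,12) ⇒ 4 10 11 1 8 7 6 5 12 16 13 15 14; return 8

4 10 11 1 8 7 6 5 12 16 13 15 14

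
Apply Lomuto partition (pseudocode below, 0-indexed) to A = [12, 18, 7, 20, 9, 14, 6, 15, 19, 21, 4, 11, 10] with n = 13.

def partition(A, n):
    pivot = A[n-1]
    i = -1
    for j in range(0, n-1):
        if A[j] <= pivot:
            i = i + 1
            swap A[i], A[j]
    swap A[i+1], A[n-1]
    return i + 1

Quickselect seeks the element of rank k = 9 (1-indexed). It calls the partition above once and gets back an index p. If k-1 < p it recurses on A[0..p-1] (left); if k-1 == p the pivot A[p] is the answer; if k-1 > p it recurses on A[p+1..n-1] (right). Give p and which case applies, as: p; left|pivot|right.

4; right

pivot = A[12] = 10; i = -1
j=0: A[0]=12 > 10 → no swap
j=1: A[1]=18 > 10 → no swap
j=2: A[2]=7 ≤ 10 → i=0, swap A[0],A[2] → [7, 18, 12, 20, 9, 14, 6, 15, 19, 21, 4, 11, 10]
j=3: A[3]=20 > 10 → no swap
j=4: A[4]=9 ≤ 10 → i=1, swap A[1],A[4] → [7, 9, 12, 20, 18, 14, 6, 15, 19, 21, 4, 11, 10]
j=5: A[5]=14 > 10 → no swap
j=6: A[6]=6 ≤ 10 → i=2, swap A[2],A[6] → [7, 9, 6, 20, 18, 14, 12, 15, 19, 21, 4, 11, 10]
j=7: A[7]=15 > 10 → no swap
j=8: A[8]=19 > 10 → no swap
j=9: A[9]=21 > 10 → no swap
j=10: A[10]=4 ≤ 10 → i=3, swap A[3],A[10] → [7, 9, 6, 4, 18, 14, 12, 15, 19, 21, 20, 11, 10]
j=11: A[11]=11 > 10 → no swap
final swap A[4],A[12] → [7, 9, 6, 4, 10, 14, 12, 15, 19, 21, 20, 11, 18]; return 4
p = 4; k-1 = 8 > 4 ⇒ right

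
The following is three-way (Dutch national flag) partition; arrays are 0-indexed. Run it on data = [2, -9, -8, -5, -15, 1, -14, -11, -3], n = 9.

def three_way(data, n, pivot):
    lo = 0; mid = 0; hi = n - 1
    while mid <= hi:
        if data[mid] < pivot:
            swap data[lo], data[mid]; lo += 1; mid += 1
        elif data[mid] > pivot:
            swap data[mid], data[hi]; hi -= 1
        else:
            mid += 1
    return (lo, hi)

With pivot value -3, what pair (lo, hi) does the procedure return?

(6, 6)

lo=0 mid=0 hi=8
2>-3: swap(0,8), hi=7 ⇒ [-3, -9, -8, -5, -15, 1, -14, -11, 2]
-3=-3: mid=1
-9<-3: swap(0,1), lo=1 mid=2 ⇒ [-9, -3, -8, -5, -15, 1, -14, -11, 2]
-8<-3: swap(1,2), lo=2 mid=3 ⇒ [-9, -8, -3, -5, -15, 1, -14, -11, 2]
-5<-3: swap(2,3), lo=3 mid=4 ⇒ [-9, -8, -5, -3, -15, 1, -14, -11, 2]
-15<-3: swap(3,4), lo=4 mid=5 ⇒ [-9, -8, -5, -15, -3, 1, -14, -11, 2]
1>-3: swap(5,7), hi=6 ⇒ [-9, -8, -5, -15, -3, -11, -14, 1, 2]
-11<-3: swap(4,5), lo=5 mid=6 ⇒ [-9, -8, -5, -15, -11, -3, -14, 1, 2]
-14<-3: swap(5,6), lo=6 mid=7 ⇒ [-9, -8, -5, -15, -11, -14, -3, 1, 2]
done. lo=6 hi=6; data=[-9, -8, -5, -15, -11, -14, -3, 1, 2]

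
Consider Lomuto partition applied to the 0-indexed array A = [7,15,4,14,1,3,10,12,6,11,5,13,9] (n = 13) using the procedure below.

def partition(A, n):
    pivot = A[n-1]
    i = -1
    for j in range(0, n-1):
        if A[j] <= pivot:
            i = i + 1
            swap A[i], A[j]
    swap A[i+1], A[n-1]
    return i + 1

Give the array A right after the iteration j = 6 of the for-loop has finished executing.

[7,4,1,3,15,14,10,12,6,11,5,13,9]

pivot=9, i=-1
j=0: 7≤9, i=0, swap(0,0) ⇒ [7,15,4,14,1,3,10,12,6,11,5,13,9]
j=1: 15>9, skip
j=2: 4≤9, i=1, swap(1,2) ⇒ [7,4,15,14,1,3,10,12,6,11,5,13,9]
j=3: 14>9, skip
j=4: 1≤9, i=2, swap(2,4) ⇒ [7,4,1,14,15,3,10,12,6,11,5,13,9]
j=5: 3≤9, i=3, swap(3,5) ⇒ [7,4,1,3,15,14,10,12,6,11,5,13,9]
j=6: 10>9, skip
(after j=6) A = [7,4,1,3,15,14,10,12,6,11,5,13,9]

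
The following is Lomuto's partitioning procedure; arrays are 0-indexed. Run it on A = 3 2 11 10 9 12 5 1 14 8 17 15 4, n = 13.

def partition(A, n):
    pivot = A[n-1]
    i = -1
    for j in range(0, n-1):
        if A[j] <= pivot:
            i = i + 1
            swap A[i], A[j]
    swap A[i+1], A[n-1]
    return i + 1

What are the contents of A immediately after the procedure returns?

3 2 1 4 9 12 5 11 14 8 17 15 10

pivot=4, i=-1
j=0: 3≤4, i=0, swap(0,0) ⇒ 3 2 11 10 9 12 5 1 14 8 17 15 4
j=1: 2≤4, i=1, swap(1,1) ⇒ 3 2 11 10 9 12 5 1 14 8 17 15 4
j=2: 11>4, skip
j=3: 10>4, skip
j=4: 9>4, skip
j=5: 12>4, skip
j=6: 5>4, skip
j=7: 1≤4, i=2, swap(2,7) ⇒ 3 2 1 10 9 12 5 11 14 8 17 15 4
j=8: 14>4, skip
j=9: 8>4, skip
j=10: 17>4, skip
j=11: 15>4, skip
swap(3,12) ⇒ 3 2 1 4 9 12 5 11 14 8 17 15 10; return 3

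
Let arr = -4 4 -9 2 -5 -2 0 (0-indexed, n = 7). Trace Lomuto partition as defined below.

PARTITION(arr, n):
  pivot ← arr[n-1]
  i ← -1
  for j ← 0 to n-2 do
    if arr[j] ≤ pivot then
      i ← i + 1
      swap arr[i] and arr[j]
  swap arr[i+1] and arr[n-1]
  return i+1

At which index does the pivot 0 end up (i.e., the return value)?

pivot=0, i=-1
j=0: -4≤0, i=0, swap(0,0) ⇒ -4 4 -9 2 -5 -2 0
j=1: 4>0, skip
j=2: -9≤0, i=1, swap(1,2) ⇒ -4 -9 4 2 -5 -2 0
j=3: 2>0, skip
j=4: -5≤0, i=2, swap(2,4) ⇒ -4 -9 -5 2 4 -2 0
j=5: -2≤0, i=3, swap(3,5) ⇒ -4 -9 -5 -2 4 2 0
swap(4,6) ⇒ -4 -9 -5 -2 0 2 4; return 4

4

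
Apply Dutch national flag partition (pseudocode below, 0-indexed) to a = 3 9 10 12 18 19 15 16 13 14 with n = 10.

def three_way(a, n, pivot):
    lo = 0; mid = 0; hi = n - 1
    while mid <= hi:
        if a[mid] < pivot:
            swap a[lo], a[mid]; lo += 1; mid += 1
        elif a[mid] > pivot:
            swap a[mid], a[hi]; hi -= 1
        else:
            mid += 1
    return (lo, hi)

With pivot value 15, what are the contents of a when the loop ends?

pivot = 15; lo=0, mid=0, hi=9
a[mid]=3<15: swap a[0],a[0]; lo=1,mid=1 → 3 9 10 12 18 19 15 16 13 14
a[mid]=9<15: swap a[1],a[1]; lo=2,mid=2 → 3 9 10 12 18 19 15 16 13 14
a[mid]=10<15: swap a[2],a[2]; lo=3,mid=3 → 3 9 10 12 18 19 15 16 13 14
a[mid]=12<15: swap a[3],a[3]; lo=4,mid=4 → 3 9 10 12 18 19 15 16 13 14
a[mid]=18>15: swap a[4],a[9]; hi=8 → 3 9 10 12 14 19 15 16 13 18
a[mid]=14<15: swap a[4],a[4]; lo=5,mid=5 → 3 9 10 12 14 19 15 16 13 18
a[mid]=19>15: swap a[5],a[8]; hi=7 → 3 9 10 12 14 13 15 16 19 18
a[mid]=13<15: swap a[5],a[5]; lo=6,mid=6 → 3 9 10 12 14 13 15 16 19 18
a[mid]=15=15: mid=7
a[mid]=16>15: swap a[7],a[7]; hi=6 → 3 9 10 12 14 13 15 16 19 18
end: lo=6, hi=6; a = 3 9 10 12 14 13 15 16 19 18

3 9 10 12 14 13 15 16 19 18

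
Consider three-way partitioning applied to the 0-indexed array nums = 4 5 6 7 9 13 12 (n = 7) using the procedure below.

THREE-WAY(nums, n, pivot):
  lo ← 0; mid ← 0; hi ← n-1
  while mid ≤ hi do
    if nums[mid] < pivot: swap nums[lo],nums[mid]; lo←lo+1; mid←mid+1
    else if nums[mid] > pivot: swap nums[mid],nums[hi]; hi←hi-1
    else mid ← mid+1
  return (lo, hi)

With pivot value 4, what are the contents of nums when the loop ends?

lo=0 mid=0 hi=6
4=4: mid=1
5>4: swap(1,6), hi=5 ⇒ 4 12 6 7 9 13 5
12>4: swap(1,5), hi=4 ⇒ 4 13 6 7 9 12 5
13>4: swap(1,4), hi=3 ⇒ 4 9 6 7 13 12 5
9>4: swap(1,3), hi=2 ⇒ 4 7 6 9 13 12 5
7>4: swap(1,2), hi=1 ⇒ 4 6 7 9 13 12 5
6>4: swap(1,1), hi=0 ⇒ 4 6 7 9 13 12 5
done. lo=0 hi=0; nums=4 6 7 9 13 12 5

4 6 7 9 13 12 5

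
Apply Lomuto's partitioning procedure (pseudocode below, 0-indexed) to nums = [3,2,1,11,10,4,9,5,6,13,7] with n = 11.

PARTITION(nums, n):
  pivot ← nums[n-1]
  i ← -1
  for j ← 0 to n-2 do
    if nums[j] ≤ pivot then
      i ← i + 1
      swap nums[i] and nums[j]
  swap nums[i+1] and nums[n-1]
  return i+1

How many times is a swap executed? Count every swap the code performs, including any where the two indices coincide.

7

pivot=7, i=-1
j=0: 3≤7, i=0, swap(0,0) ⇒ [3,2,1,11,10,4,9,5,6,13,7]
j=1: 2≤7, i=1, swap(1,1) ⇒ [3,2,1,11,10,4,9,5,6,13,7]
j=2: 1≤7, i=2, swap(2,2) ⇒ [3,2,1,11,10,4,9,5,6,13,7]
j=3: 11>7, skip
j=4: 10>7, skip
j=5: 4≤7, i=3, swap(3,5) ⇒ [3,2,1,4,10,11,9,5,6,13,7]
j=6: 9>7, skip
j=7: 5≤7, i=4, swap(4,7) ⇒ [3,2,1,4,5,11,9,10,6,13,7]
j=8: 6≤7, i=5, swap(5,8) ⇒ [3,2,1,4,5,6,9,10,11,13,7]
j=9: 13>7, skip
swap(6,10) ⇒ [3,2,1,4,5,6,7,10,11,13,9]; return 6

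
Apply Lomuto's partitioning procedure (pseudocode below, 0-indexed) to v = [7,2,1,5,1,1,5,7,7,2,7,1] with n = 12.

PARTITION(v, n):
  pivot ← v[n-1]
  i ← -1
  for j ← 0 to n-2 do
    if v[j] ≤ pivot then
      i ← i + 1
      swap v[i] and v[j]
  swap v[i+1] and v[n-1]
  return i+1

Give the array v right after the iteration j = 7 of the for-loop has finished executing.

[1,1,1,5,2,7,5,7,7,2,7,1]

pivot = v[11] = 1; i = -1
j=0: v[0]=7 > 1 → no swap
j=1: v[1]=2 > 1 → no swap
j=2: v[2]=1 ≤ 1 → i=0, swap v[0],v[2] → [1,2,7,5,1,1,5,7,7,2,7,1]
j=3: v[3]=5 > 1 → no swap
j=4: v[4]=1 ≤ 1 → i=1, swap v[1],v[4] → [1,1,7,5,2,1,5,7,7,2,7,1]
j=5: v[5]=1 ≤ 1 → i=2, swap v[2],v[5] → [1,1,1,5,2,7,5,7,7,2,7,1]
j=6: v[6]=5 > 1 → no swap
j=7: v[7]=7 > 1 → no swap
(after j=7) v = [1,1,1,5,2,7,5,7,7,2,7,1]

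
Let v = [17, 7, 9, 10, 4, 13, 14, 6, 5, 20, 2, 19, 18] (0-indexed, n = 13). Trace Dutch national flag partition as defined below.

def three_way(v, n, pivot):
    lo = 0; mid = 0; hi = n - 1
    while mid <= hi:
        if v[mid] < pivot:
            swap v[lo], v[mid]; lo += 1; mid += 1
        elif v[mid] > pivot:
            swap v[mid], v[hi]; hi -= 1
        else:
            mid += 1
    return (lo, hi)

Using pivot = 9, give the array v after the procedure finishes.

pivot = 9; lo=0, mid=0, hi=12
v[mid]=17>9: swap v[0],v[12]; hi=11 → [18, 7, 9, 10, 4, 13, 14, 6, 5, 20, 2, 19, 17]
v[mid]=18>9: swap v[0],v[11]; hi=10 → [19, 7, 9, 10, 4, 13, 14, 6, 5, 20, 2, 18, 17]
v[mid]=19>9: swap v[0],v[10]; hi=9 → [2, 7, 9, 10, 4, 13, 14, 6, 5, 20, 19, 18, 17]
v[mid]=2<9: swap v[0],v[0]; lo=1,mid=1 → [2, 7, 9, 10, 4, 13, 14, 6, 5, 20, 19, 18, 17]
v[mid]=7<9: swap v[1],v[1]; lo=2,mid=2 → [2, 7, 9, 10, 4, 13, 14, 6, 5, 20, 19, 18, 17]
v[mid]=9=9: mid=3
v[mid]=10>9: swap v[3],v[9]; hi=8 → [2, 7, 9, 20, 4, 13, 14, 6, 5, 10, 19, 18, 17]
v[mid]=20>9: swap v[3],v[8]; hi=7 → [2, 7, 9, 5, 4, 13, 14, 6, 20, 10, 19, 18, 17]
v[mid]=5<9: swap v[2],v[3]; lo=3,mid=4 → [2, 7, 5, 9, 4, 13, 14, 6, 20, 10, 19, 18, 17]
v[mid]=4<9: swap v[3],v[4]; lo=4,mid=5 → [2, 7, 5, 4, 9, 13, 14, 6, 20, 10, 19, 18, 17]
v[mid]=13>9: swap v[5],v[7]; hi=6 → [2, 7, 5, 4, 9, 6, 14, 13, 20, 10, 19, 18, 17]
v[mid]=6<9: swap v[4],v[5]; lo=5,mid=6 → [2, 7, 5, 4, 6, 9, 14, 13, 20, 10, 19, 18, 17]
v[mid]=14>9: swap v[6],v[6]; hi=5 → [2, 7, 5, 4, 6, 9, 14, 13, 20, 10, 19, 18, 17]
end: lo=5, hi=5; v = [2, 7, 5, 4, 6, 9, 14, 13, 20, 10, 19, 18, 17]

[2, 7, 5, 4, 6, 9, 14, 13, 20, 10, 19, 18, 17]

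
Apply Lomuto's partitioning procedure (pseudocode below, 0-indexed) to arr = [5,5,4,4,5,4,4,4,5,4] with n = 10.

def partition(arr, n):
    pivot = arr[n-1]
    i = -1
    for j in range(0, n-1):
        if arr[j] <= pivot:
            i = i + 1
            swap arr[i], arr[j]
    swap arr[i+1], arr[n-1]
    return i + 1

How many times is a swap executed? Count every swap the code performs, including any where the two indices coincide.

pivot = arr[9] = 4; i = -1
j=0: arr[0]=5 > 4 → no swap
j=1: arr[1]=5 > 4 → no swap
j=2: arr[2]=4 ≤ 4 → i=0, swap arr[0],arr[2] → [4,5,5,4,5,4,4,4,5,4]
j=3: arr[3]=4 ≤ 4 → i=1, swap arr[1],arr[3] → [4,4,5,5,5,4,4,4,5,4]
j=4: arr[4]=5 > 4 → no swap
j=5: arr[5]=4 ≤ 4 → i=2, swap arr[2],arr[5] → [4,4,4,5,5,5,4,4,5,4]
j=6: arr[6]=4 ≤ 4 → i=3, swap arr[3],arr[6] → [4,4,4,4,5,5,5,4,5,4]
j=7: arr[7]=4 ≤ 4 → i=4, swap arr[4],arr[7] → [4,4,4,4,4,5,5,5,5,4]
j=8: arr[8]=5 > 4 → no swap
final swap arr[5],arr[9] → [4,4,4,4,4,4,5,5,5,5]; return 5

6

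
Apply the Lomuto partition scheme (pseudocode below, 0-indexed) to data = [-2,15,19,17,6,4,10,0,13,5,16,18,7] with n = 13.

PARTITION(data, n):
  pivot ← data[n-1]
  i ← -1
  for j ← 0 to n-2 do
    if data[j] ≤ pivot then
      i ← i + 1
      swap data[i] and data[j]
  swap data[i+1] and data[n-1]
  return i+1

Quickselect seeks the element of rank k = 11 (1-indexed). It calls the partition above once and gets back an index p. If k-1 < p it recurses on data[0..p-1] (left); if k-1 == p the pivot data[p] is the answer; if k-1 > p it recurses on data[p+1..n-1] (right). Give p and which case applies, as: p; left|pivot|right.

5; right

pivot = data[12] = 7; i = -1
j=0: data[0]=-2 ≤ 7 → i=0, swap data[0],data[0] (no change) → [-2,15,19,17,6,4,10,0,13,5,16,18,7]
j=1: data[1]=15 > 7 → no swap
j=2: data[2]=19 > 7 → no swap
j=3: data[3]=17 > 7 → no swap
j=4: data[4]=6 ≤ 7 → i=1, swap data[1],data[4] → [-2,6,19,17,15,4,10,0,13,5,16,18,7]
j=5: data[5]=4 ≤ 7 → i=2, swap data[2],data[5] → [-2,6,4,17,15,19,10,0,13,5,16,18,7]
j=6: data[6]=10 > 7 → no swap
j=7: data[7]=0 ≤ 7 → i=3, swap data[3],data[7] → [-2,6,4,0,15,19,10,17,13,5,16,18,7]
j=8: data[8]=13 > 7 → no swap
j=9: data[9]=5 ≤ 7 → i=4, swap data[4],data[9] → [-2,6,4,0,5,19,10,17,13,15,16,18,7]
j=10: data[10]=16 > 7 → no swap
j=11: data[11]=18 > 7 → no swap
final swap data[5],data[12] → [-2,6,4,0,5,7,10,17,13,15,16,18,19]; return 5
p = 5; k-1 = 10 > 5 ⇒ right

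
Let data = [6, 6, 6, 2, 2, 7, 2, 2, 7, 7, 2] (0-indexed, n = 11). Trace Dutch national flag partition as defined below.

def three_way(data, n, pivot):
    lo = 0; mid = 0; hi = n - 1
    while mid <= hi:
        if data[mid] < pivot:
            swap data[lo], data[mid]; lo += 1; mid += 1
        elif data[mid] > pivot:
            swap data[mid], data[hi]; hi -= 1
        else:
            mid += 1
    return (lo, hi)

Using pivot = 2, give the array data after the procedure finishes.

[2, 2, 2, 2, 2, 7, 6, 7, 7, 6, 6]

pivot = 2; lo=0, mid=0, hi=10
data[mid]=6>2: swap data[0],data[10]; hi=9 → [2, 6, 6, 2, 2, 7, 2, 2, 7, 7, 6]
data[mid]=2=2: mid=1
data[mid]=6>2: swap data[1],data[9]; hi=8 → [2, 7, 6, 2, 2, 7, 2, 2, 7, 6, 6]
data[mid]=7>2: swap data[1],data[8]; hi=7 → [2, 7, 6, 2, 2, 7, 2, 2, 7, 6, 6]
data[mid]=7>2: swap data[1],data[7]; hi=6 → [2, 2, 6, 2, 2, 7, 2, 7, 7, 6, 6]
data[mid]=2=2: mid=2
data[mid]=6>2: swap data[2],data[6]; hi=5 → [2, 2, 2, 2, 2, 7, 6, 7, 7, 6, 6]
data[mid]=2=2: mid=3
data[mid]=2=2: mid=4
data[mid]=2=2: mid=5
data[mid]=7>2: swap data[5],data[5]; hi=4 → [2, 2, 2, 2, 2, 7, 6, 7, 7, 6, 6]
end: lo=0, hi=4; data = [2, 2, 2, 2, 2, 7, 6, 7, 7, 6, 6]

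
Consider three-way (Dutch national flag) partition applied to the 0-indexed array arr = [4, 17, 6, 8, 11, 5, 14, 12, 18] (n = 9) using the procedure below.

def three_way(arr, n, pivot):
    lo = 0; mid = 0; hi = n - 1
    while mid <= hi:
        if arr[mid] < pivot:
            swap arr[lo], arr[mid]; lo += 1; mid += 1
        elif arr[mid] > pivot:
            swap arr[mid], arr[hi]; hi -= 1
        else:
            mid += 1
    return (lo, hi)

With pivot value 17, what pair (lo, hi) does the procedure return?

pivot = 17; lo=0, mid=0, hi=8
arr[mid]=4<17: swap arr[0],arr[0]; lo=1,mid=1 → [4, 17, 6, 8, 11, 5, 14, 12, 18]
arr[mid]=17=17: mid=2
arr[mid]=6<17: swap arr[1],arr[2]; lo=2,mid=3 → [4, 6, 17, 8, 11, 5, 14, 12, 18]
arr[mid]=8<17: swap arr[2],arr[3]; lo=3,mid=4 → [4, 6, 8, 17, 11, 5, 14, 12, 18]
arr[mid]=11<17: swap arr[3],arr[4]; lo=4,mid=5 → [4, 6, 8, 11, 17, 5, 14, 12, 18]
arr[mid]=5<17: swap arr[4],arr[5]; lo=5,mid=6 → [4, 6, 8, 11, 5, 17, 14, 12, 18]
arr[mid]=14<17: swap arr[5],arr[6]; lo=6,mid=7 → [4, 6, 8, 11, 5, 14, 17, 12, 18]
arr[mid]=12<17: swap arr[6],arr[7]; lo=7,mid=8 → [4, 6, 8, 11, 5, 14, 12, 17, 18]
arr[mid]=18>17: swap arr[8],arr[8]; hi=7 → [4, 6, 8, 11, 5, 14, 12, 17, 18]
end: lo=7, hi=7; arr = [4, 6, 8, 11, 5, 14, 12, 17, 18]

(7, 7)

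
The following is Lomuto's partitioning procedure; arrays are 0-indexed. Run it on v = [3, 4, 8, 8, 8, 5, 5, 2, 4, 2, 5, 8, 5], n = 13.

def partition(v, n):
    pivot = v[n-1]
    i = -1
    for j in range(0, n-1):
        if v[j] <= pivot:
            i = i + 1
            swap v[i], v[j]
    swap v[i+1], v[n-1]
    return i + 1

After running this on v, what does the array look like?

[3, 4, 5, 5, 2, 4, 2, 5, 5, 8, 8, 8, 8]

pivot=5, i=-1
j=0: 3≤5, i=0, swap(0,0) ⇒ [3, 4, 8, 8, 8, 5, 5, 2, 4, 2, 5, 8, 5]
j=1: 4≤5, i=1, swap(1,1) ⇒ [3, 4, 8, 8, 8, 5, 5, 2, 4, 2, 5, 8, 5]
j=2: 8>5, skip
j=3: 8>5, skip
j=4: 8>5, skip
j=5: 5≤5, i=2, swap(2,5) ⇒ [3, 4, 5, 8, 8, 8, 5, 2, 4, 2, 5, 8, 5]
j=6: 5≤5, i=3, swap(3,6) ⇒ [3, 4, 5, 5, 8, 8, 8, 2, 4, 2, 5, 8, 5]
j=7: 2≤5, i=4, swap(4,7) ⇒ [3, 4, 5, 5, 2, 8, 8, 8, 4, 2, 5, 8, 5]
j=8: 4≤5, i=5, swap(5,8) ⇒ [3, 4, 5, 5, 2, 4, 8, 8, 8, 2, 5, 8, 5]
j=9: 2≤5, i=6, swap(6,9) ⇒ [3, 4, 5, 5, 2, 4, 2, 8, 8, 8, 5, 8, 5]
j=10: 5≤5, i=7, swap(7,10) ⇒ [3, 4, 5, 5, 2, 4, 2, 5, 8, 8, 8, 8, 5]
j=11: 8>5, skip
swap(8,12) ⇒ [3, 4, 5, 5, 2, 4, 2, 5, 5, 8, 8, 8, 8]; return 8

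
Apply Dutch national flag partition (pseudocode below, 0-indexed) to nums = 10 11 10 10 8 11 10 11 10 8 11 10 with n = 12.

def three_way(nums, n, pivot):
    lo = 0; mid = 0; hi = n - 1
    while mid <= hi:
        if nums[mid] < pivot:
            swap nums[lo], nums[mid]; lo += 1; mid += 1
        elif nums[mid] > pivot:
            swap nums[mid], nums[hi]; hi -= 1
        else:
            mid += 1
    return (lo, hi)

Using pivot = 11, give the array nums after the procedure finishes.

lo=0 mid=0 hi=11
10<11: swap(0,0), lo=1 mid=1 ⇒ 10 11 10 10 8 11 10 11 10 8 11 10
11=11: mid=2
10<11: swap(1,2), lo=2 mid=3 ⇒ 10 10 11 10 8 11 10 11 10 8 11 10
10<11: swap(2,3), lo=3 mid=4 ⇒ 10 10 10 11 8 11 10 11 10 8 11 10
8<11: swap(3,4), lo=4 mid=5 ⇒ 10 10 10 8 11 11 10 11 10 8 11 10
11=11: mid=6
10<11: swap(4,6), lo=5 mid=7 ⇒ 10 10 10 8 10 11 11 11 10 8 11 10
11=11: mid=8
10<11: swap(5,8), lo=6 mid=9 ⇒ 10 10 10 8 10 10 11 11 11 8 11 10
8<11: swap(6,9), lo=7 mid=10 ⇒ 10 10 10 8 10 10 8 11 11 11 11 10
11=11: mid=11
10<11: swap(7,11), lo=8 mid=12 ⇒ 10 10 10 8 10 10 8 10 11 11 11 11
done. lo=8 hi=11; nums=10 10 10 8 10 10 8 10 11 11 11 11

10 10 10 8 10 10 8 10 11 11 11 11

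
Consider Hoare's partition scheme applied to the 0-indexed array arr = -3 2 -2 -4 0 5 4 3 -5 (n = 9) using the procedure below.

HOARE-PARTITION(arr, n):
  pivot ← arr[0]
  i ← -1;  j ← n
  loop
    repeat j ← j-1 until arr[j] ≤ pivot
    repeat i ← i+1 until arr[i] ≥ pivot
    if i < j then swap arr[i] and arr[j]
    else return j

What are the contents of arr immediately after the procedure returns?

-5 -4 -2 2 0 5 4 3 -3

pivot=-3
j stops at 8 (-5), i stops at 0 (-3); swap ⇒ -5 2 -2 -4 0 5 4 3 -3
j stops at 3 (-4), i stops at 1 (2); swap ⇒ -5 -4 -2 2 0 5 4 3 -3
j stops at 1, i stops at 2; i≥j ⇒ return 1. arr=-5 -4 -2 2 0 5 4 3 -3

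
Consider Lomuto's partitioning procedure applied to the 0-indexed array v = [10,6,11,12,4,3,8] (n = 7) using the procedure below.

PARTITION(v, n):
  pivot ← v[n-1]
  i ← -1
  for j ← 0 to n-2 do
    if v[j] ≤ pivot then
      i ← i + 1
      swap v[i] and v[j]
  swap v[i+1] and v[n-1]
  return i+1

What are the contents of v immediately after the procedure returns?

[6,4,3,8,10,11,12]

pivot=8, i=-1
j=0: 10>8, skip
j=1: 6≤8, i=0, swap(0,1) ⇒ [6,10,11,12,4,3,8]
j=2: 11>8, skip
j=3: 12>8, skip
j=4: 4≤8, i=1, swap(1,4) ⇒ [6,4,11,12,10,3,8]
j=5: 3≤8, i=2, swap(2,5) ⇒ [6,4,3,12,10,11,8]
swap(3,6) ⇒ [6,4,3,8,10,11,12]; return 3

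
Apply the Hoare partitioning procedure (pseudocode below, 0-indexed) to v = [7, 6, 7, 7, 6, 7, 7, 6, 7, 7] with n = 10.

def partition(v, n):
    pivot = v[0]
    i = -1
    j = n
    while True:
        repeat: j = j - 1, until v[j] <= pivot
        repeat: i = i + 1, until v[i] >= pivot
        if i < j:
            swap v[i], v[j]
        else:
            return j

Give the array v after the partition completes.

[7, 6, 7, 6, 6, 7, 7, 7, 7, 7]

pivot=7
j stops at 9 (7), i stops at 0 (7); swap ⇒ [7, 6, 7, 7, 6, 7, 7, 6, 7, 7]
j stops at 8 (7), i stops at 2 (7); swap ⇒ [7, 6, 7, 7, 6, 7, 7, 6, 7, 7]
j stops at 7 (6), i stops at 3 (7); swap ⇒ [7, 6, 7, 6, 6, 7, 7, 7, 7, 7]
j stops at 6 (7), i stops at 5 (7); swap ⇒ [7, 6, 7, 6, 6, 7, 7, 7, 7, 7]
j stops at 5, i stops at 6; i≥j ⇒ return 5. v=[7, 6, 7, 6, 6, 7, 7, 7, 7, 7]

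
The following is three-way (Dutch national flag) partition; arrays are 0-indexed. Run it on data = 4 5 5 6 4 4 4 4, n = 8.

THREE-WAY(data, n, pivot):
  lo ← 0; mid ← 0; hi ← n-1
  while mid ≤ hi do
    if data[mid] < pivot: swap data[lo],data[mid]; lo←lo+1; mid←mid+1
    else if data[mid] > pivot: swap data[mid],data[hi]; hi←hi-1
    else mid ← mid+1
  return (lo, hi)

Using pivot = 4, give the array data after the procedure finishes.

pivot = 4; lo=0, mid=0, hi=7
data[mid]=4=4: mid=1
data[mid]=5>4: swap data[1],data[7]; hi=6 → 4 4 5 6 4 4 4 5
data[mid]=4=4: mid=2
data[mid]=5>4: swap data[2],data[6]; hi=5 → 4 4 4 6 4 4 5 5
data[mid]=4=4: mid=3
data[mid]=6>4: swap data[3],data[5]; hi=4 → 4 4 4 4 4 6 5 5
data[mid]=4=4: mid=4
data[mid]=4=4: mid=5
end: lo=0, hi=4; data = 4 4 4 4 4 6 5 5

4 4 4 4 4 6 5 5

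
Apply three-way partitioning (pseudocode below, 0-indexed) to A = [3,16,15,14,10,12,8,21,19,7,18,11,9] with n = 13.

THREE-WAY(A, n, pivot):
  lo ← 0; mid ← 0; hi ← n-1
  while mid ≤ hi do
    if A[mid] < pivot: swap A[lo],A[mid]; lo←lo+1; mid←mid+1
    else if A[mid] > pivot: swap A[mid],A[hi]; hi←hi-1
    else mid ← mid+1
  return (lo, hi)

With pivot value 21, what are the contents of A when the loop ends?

lo=0 mid=0 hi=12
3<21: swap(0,0), lo=1 mid=1 ⇒ [3,16,15,14,10,12,8,21,19,7,18,11,9]
16<21: swap(1,1), lo=2 mid=2 ⇒ [3,16,15,14,10,12,8,21,19,7,18,11,9]
15<21: swap(2,2), lo=3 mid=3 ⇒ [3,16,15,14,10,12,8,21,19,7,18,11,9]
14<21: swap(3,3), lo=4 mid=4 ⇒ [3,16,15,14,10,12,8,21,19,7,18,11,9]
10<21: swap(4,4), lo=5 mid=5 ⇒ [3,16,15,14,10,12,8,21,19,7,18,11,9]
12<21: swap(5,5), lo=6 mid=6 ⇒ [3,16,15,14,10,12,8,21,19,7,18,11,9]
8<21: swap(6,6), lo=7 mid=7 ⇒ [3,16,15,14,10,12,8,21,19,7,18,11,9]
21=21: mid=8
19<21: swap(7,8), lo=8 mid=9 ⇒ [3,16,15,14,10,12,8,19,21,7,18,11,9]
7<21: swap(8,9), lo=9 mid=10 ⇒ [3,16,15,14,10,12,8,19,7,21,18,11,9]
18<21: swap(9,10), lo=10 mid=11 ⇒ [3,16,15,14,10,12,8,19,7,18,21,11,9]
11<21: swap(10,11), lo=11 mid=12 ⇒ [3,16,15,14,10,12,8,19,7,18,11,21,9]
9<21: swap(11,12), lo=12 mid=13 ⇒ [3,16,15,14,10,12,8,19,7,18,11,9,21]
done. lo=12 hi=12; A=[3,16,15,14,10,12,8,19,7,18,11,9,21]

[3,16,15,14,10,12,8,19,7,18,11,9,21]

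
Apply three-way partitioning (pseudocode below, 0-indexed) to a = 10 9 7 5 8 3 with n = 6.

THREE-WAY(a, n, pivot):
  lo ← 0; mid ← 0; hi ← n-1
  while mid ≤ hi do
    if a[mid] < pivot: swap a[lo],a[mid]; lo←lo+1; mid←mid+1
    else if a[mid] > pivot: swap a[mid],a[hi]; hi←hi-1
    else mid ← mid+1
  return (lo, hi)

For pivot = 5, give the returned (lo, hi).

(1, 1)

pivot = 5; lo=0, mid=0, hi=5
a[mid]=10>5: swap a[0],a[5]; hi=4 → 3 9 7 5 8 10
a[mid]=3<5: swap a[0],a[0]; lo=1,mid=1 → 3 9 7 5 8 10
a[mid]=9>5: swap a[1],a[4]; hi=3 → 3 8 7 5 9 10
a[mid]=8>5: swap a[1],a[3]; hi=2 → 3 5 7 8 9 10
a[mid]=5=5: mid=2
a[mid]=7>5: swap a[2],a[2]; hi=1 → 3 5 7 8 9 10
end: lo=1, hi=1; a = 3 5 7 8 9 10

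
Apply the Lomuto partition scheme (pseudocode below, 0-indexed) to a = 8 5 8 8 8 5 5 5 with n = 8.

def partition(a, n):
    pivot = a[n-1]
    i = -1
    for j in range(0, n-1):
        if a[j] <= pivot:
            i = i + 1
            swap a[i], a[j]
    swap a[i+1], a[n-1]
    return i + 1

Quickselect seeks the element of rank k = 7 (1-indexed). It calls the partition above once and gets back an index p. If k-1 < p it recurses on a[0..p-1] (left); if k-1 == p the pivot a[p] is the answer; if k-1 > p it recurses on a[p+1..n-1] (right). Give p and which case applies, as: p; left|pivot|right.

pivot = a[7] = 5; i = -1
j=0: a[0]=8 > 5 → no swap
j=1: a[1]=5 ≤ 5 → i=0, swap a[0],a[1] → 5 8 8 8 8 5 5 5
j=2: a[2]=8 > 5 → no swap
j=3: a[3]=8 > 5 → no swap
j=4: a[4]=8 > 5 → no swap
j=5: a[5]=5 ≤ 5 → i=1, swap a[1],a[5] → 5 5 8 8 8 8 5 5
j=6: a[6]=5 ≤ 5 → i=2, swap a[2],a[6] → 5 5 5 8 8 8 8 5
final swap a[3],a[7] → 5 5 5 5 8 8 8 8; return 3
p = 3; k-1 = 6 > 3 ⇒ right

3; right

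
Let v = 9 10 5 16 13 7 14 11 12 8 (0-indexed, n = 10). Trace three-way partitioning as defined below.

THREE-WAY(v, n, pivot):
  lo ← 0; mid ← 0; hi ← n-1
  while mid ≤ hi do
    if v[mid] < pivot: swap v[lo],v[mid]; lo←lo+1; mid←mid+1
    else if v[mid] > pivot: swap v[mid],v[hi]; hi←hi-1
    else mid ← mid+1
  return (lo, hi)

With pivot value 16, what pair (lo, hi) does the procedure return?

pivot = 16; lo=0, mid=0, hi=9
v[mid]=9<16: swap v[0],v[0]; lo=1,mid=1 → 9 10 5 16 13 7 14 11 12 8
v[mid]=10<16: swap v[1],v[1]; lo=2,mid=2 → 9 10 5 16 13 7 14 11 12 8
v[mid]=5<16: swap v[2],v[2]; lo=3,mid=3 → 9 10 5 16 13 7 14 11 12 8
v[mid]=16=16: mid=4
v[mid]=13<16: swap v[3],v[4]; lo=4,mid=5 → 9 10 5 13 16 7 14 11 12 8
v[mid]=7<16: swap v[4],v[5]; lo=5,mid=6 → 9 10 5 13 7 16 14 11 12 8
v[mid]=14<16: swap v[5],v[6]; lo=6,mid=7 → 9 10 5 13 7 14 16 11 12 8
v[mid]=11<16: swap v[6],v[7]; lo=7,mid=8 → 9 10 5 13 7 14 11 16 12 8
v[mid]=12<16: swap v[7],v[8]; lo=8,mid=9 → 9 10 5 13 7 14 11 12 16 8
v[mid]=8<16: swap v[8],v[9]; lo=9,mid=10 → 9 10 5 13 7 14 11 12 8 16
end: lo=9, hi=9; v = 9 10 5 13 7 14 11 12 8 16

(9, 9)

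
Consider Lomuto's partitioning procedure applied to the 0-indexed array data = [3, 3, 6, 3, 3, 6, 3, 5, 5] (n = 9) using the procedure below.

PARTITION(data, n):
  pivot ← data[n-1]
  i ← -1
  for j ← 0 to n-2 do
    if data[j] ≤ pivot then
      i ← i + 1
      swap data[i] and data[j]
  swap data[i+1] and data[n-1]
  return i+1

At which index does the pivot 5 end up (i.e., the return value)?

pivot=5, i=-1
j=0: 3≤5, i=0, swap(0,0) ⇒ [3, 3, 6, 3, 3, 6, 3, 5, 5]
j=1: 3≤5, i=1, swap(1,1) ⇒ [3, 3, 6, 3, 3, 6, 3, 5, 5]
j=2: 6>5, skip
j=3: 3≤5, i=2, swap(2,3) ⇒ [3, 3, 3, 6, 3, 6, 3, 5, 5]
j=4: 3≤5, i=3, swap(3,4) ⇒ [3, 3, 3, 3, 6, 6, 3, 5, 5]
j=5: 6>5, skip
j=6: 3≤5, i=4, swap(4,6) ⇒ [3, 3, 3, 3, 3, 6, 6, 5, 5]
j=7: 5≤5, i=5, swap(5,7) ⇒ [3, 3, 3, 3, 3, 5, 6, 6, 5]
swap(6,8) ⇒ [3, 3, 3, 3, 3, 5, 5, 6, 6]; return 6

6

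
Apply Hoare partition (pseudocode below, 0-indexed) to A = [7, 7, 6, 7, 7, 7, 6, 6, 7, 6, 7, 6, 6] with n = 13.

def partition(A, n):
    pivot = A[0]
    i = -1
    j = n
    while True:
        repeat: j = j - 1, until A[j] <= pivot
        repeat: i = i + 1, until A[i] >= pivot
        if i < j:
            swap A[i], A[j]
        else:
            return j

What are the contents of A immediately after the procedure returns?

pivot=7
j stops at 12 (6), i stops at 0 (7); swap ⇒ [6, 7, 6, 7, 7, 7, 6, 6, 7, 6, 7, 6, 7]
j stops at 11 (6), i stops at 1 (7); swap ⇒ [6, 6, 6, 7, 7, 7, 6, 6, 7, 6, 7, 7, 7]
j stops at 10 (7), i stops at 3 (7); swap ⇒ [6, 6, 6, 7, 7, 7, 6, 6, 7, 6, 7, 7, 7]
j stops at 9 (6), i stops at 4 (7); swap ⇒ [6, 6, 6, 7, 6, 7, 6, 6, 7, 7, 7, 7, 7]
j stops at 8 (7), i stops at 5 (7); swap ⇒ [6, 6, 6, 7, 6, 7, 6, 6, 7, 7, 7, 7, 7]
j stops at 7, i stops at 8; i≥j ⇒ return 7. A=[6, 6, 6, 7, 6, 7, 6, 6, 7, 7, 7, 7, 7]

[6, 6, 6, 7, 6, 7, 6, 6, 7, 7, 7, 7, 7]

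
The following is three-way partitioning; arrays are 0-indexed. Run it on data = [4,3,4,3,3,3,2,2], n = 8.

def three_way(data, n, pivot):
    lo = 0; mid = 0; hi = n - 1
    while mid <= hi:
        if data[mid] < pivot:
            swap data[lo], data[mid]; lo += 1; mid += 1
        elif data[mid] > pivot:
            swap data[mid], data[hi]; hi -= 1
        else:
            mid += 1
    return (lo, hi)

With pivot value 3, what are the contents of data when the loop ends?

[2,2,3,3,3,3,4,4]

pivot = 3; lo=0, mid=0, hi=7
data[mid]=4>3: swap data[0],data[7]; hi=6 → [2,3,4,3,3,3,2,4]
data[mid]=2<3: swap data[0],data[0]; lo=1,mid=1 → [2,3,4,3,3,3,2,4]
data[mid]=3=3: mid=2
data[mid]=4>3: swap data[2],data[6]; hi=5 → [2,3,2,3,3,3,4,4]
data[mid]=2<3: swap data[1],data[2]; lo=2,mid=3 → [2,2,3,3,3,3,4,4]
data[mid]=3=3: mid=4
data[mid]=3=3: mid=5
data[mid]=3=3: mid=6
end: lo=2, hi=5; data = [2,2,3,3,3,3,4,4]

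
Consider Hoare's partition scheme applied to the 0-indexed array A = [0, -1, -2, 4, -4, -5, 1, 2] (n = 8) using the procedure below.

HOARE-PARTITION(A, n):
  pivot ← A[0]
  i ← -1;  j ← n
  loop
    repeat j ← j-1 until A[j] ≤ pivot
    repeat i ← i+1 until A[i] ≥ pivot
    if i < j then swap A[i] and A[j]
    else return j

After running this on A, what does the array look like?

pivot = A[0] = 0; i = -1, j = 8
j→5 (A[5]=-5≤0), i→0 (A[0]=0≥0); i<j, swap → [-5, -1, -2, 4, -4, 0, 1, 2]
j→4 (A[4]=-4≤0), i→3 (A[3]=4≥0); i<j, swap → [-5, -1, -2, -4, 4, 0, 1, 2]
j→3, i→4; i≥j, return j=3. A = [-5, -1, -2, -4, 4, 0, 1, 2]

[-5, -1, -2, -4, 4, 0, 1, 2]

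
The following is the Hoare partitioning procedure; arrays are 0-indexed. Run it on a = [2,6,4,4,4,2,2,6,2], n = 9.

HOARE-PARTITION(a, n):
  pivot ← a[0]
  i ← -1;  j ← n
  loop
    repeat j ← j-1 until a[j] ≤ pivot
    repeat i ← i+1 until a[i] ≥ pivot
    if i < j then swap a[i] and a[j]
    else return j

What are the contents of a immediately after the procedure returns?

[2,2,2,4,4,4,6,6,2]

pivot=2
j stops at 8 (2), i stops at 0 (2); swap ⇒ [2,6,4,4,4,2,2,6,2]
j stops at 6 (2), i stops at 1 (6); swap ⇒ [2,2,4,4,4,2,6,6,2]
j stops at 5 (2), i stops at 2 (4); swap ⇒ [2,2,2,4,4,4,6,6,2]
j stops at 2, i stops at 3; i≥j ⇒ return 2. a=[2,2,2,4,4,4,6,6,2]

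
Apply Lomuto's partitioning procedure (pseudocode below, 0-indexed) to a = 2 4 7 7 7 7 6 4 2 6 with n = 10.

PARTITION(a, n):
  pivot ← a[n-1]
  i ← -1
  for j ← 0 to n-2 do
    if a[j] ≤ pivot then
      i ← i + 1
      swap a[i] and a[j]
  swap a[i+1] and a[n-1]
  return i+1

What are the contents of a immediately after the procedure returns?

pivot=6, i=-1
j=0: 2≤6, i=0, swap(0,0) ⇒ 2 4 7 7 7 7 6 4 2 6
j=1: 4≤6, i=1, swap(1,1) ⇒ 2 4 7 7 7 7 6 4 2 6
j=2: 7>6, skip
j=3: 7>6, skip
j=4: 7>6, skip
j=5: 7>6, skip
j=6: 6≤6, i=2, swap(2,6) ⇒ 2 4 6 7 7 7 7 4 2 6
j=7: 4≤6, i=3, swap(3,7) ⇒ 2 4 6 4 7 7 7 7 2 6
j=8: 2≤6, i=4, swap(4,8) ⇒ 2 4 6 4 2 7 7 7 7 6
swap(5,9) ⇒ 2 4 6 4 2 6 7 7 7 7; return 5

2 4 6 4 2 6 7 7 7 7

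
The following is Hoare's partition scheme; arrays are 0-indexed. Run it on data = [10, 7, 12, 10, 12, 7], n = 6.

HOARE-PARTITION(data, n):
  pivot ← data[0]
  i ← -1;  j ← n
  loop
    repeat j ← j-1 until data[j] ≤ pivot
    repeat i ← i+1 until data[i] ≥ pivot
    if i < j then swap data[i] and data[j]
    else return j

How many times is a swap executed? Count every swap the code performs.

pivot=10
j stops at 5 (7), i stops at 0 (10); swap ⇒ [7, 7, 12, 10, 12, 10]
j stops at 3 (10), i stops at 2 (12); swap ⇒ [7, 7, 10, 12, 12, 10]
j stops at 2, i stops at 3; i≥j ⇒ return 2. data=[7, 7, 10, 12, 12, 10]

2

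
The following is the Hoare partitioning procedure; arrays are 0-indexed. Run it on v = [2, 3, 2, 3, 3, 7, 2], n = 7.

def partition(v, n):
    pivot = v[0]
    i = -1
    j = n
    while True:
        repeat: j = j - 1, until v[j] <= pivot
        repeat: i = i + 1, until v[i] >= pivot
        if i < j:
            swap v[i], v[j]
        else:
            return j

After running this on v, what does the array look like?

[2, 2, 3, 3, 3, 7, 2]

pivot=2
j stops at 6 (2), i stops at 0 (2); swap ⇒ [2, 3, 2, 3, 3, 7, 2]
j stops at 2 (2), i stops at 1 (3); swap ⇒ [2, 2, 3, 3, 3, 7, 2]
j stops at 1, i stops at 2; i≥j ⇒ return 1. v=[2, 2, 3, 3, 3, 7, 2]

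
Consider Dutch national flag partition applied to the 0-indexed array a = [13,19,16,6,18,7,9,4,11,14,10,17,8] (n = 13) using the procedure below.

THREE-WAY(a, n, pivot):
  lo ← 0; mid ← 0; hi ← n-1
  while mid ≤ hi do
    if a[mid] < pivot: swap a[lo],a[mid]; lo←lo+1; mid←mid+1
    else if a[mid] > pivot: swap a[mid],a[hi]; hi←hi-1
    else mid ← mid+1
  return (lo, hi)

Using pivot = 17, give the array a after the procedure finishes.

[13,8,16,6,7,9,4,11,14,10,17,18,19]

pivot = 17; lo=0, mid=0, hi=12
a[mid]=13<17: swap a[0],a[0]; lo=1,mid=1 → [13,19,16,6,18,7,9,4,11,14,10,17,8]
a[mid]=19>17: swap a[1],a[12]; hi=11 → [13,8,16,6,18,7,9,4,11,14,10,17,19]
a[mid]=8<17: swap a[1],a[1]; lo=2,mid=2 → [13,8,16,6,18,7,9,4,11,14,10,17,19]
a[mid]=16<17: swap a[2],a[2]; lo=3,mid=3 → [13,8,16,6,18,7,9,4,11,14,10,17,19]
a[mid]=6<17: swap a[3],a[3]; lo=4,mid=4 → [13,8,16,6,18,7,9,4,11,14,10,17,19]
a[mid]=18>17: swap a[4],a[11]; hi=10 → [13,8,16,6,17,7,9,4,11,14,10,18,19]
a[mid]=17=17: mid=5
a[mid]=7<17: swap a[4],a[5]; lo=5,mid=6 → [13,8,16,6,7,17,9,4,11,14,10,18,19]
a[mid]=9<17: swap a[5],a[6]; lo=6,mid=7 → [13,8,16,6,7,9,17,4,11,14,10,18,19]
a[mid]=4<17: swap a[6],a[7]; lo=7,mid=8 → [13,8,16,6,7,9,4,17,11,14,10,18,19]
a[mid]=11<17: swap a[7],a[8]; lo=8,mid=9 → [13,8,16,6,7,9,4,11,17,14,10,18,19]
a[mid]=14<17: swap a[8],a[9]; lo=9,mid=10 → [13,8,16,6,7,9,4,11,14,17,10,18,19]
a[mid]=10<17: swap a[9],a[10]; lo=10,mid=11 → [13,8,16,6,7,9,4,11,14,10,17,18,19]
end: lo=10, hi=10; a = [13,8,16,6,7,9,4,11,14,10,17,18,19]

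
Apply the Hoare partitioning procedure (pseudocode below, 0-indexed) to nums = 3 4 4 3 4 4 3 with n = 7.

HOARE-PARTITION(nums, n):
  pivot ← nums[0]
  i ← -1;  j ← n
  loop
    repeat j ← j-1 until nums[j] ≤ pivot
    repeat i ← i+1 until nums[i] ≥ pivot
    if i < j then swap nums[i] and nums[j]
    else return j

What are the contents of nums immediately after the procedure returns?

3 3 4 4 4 4 3

pivot = nums[0] = 3; i = -1, j = 7
j→6 (nums[6]=3≤3), i→0 (nums[0]=3≥3); i<j, swap → 3 4 4 3 4 4 3
j→3 (nums[3]=3≤3), i→1 (nums[1]=4≥3); i<j, swap → 3 3 4 4 4 4 3
j→1, i→2; i≥j, return j=1. nums = 3 3 4 4 4 4 3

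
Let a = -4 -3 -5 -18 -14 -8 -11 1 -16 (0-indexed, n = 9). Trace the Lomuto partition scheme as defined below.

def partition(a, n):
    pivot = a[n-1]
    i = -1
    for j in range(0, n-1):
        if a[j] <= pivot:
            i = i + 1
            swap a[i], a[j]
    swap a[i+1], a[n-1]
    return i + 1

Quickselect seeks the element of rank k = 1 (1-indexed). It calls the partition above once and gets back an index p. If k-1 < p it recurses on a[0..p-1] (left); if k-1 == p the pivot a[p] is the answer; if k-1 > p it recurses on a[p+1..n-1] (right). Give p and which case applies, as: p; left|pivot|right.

1; left

pivot = a[8] = -16; i = -1
j=0: a[0]=-4 > -16 → no swap
j=1: a[1]=-3 > -16 → no swap
j=2: a[2]=-5 > -16 → no swap
j=3: a[3]=-18 ≤ -16 → i=0, swap a[0],a[3] → -18 -3 -5 -4 -14 -8 -11 1 -16
j=4: a[4]=-14 > -16 → no swap
j=5: a[5]=-8 > -16 → no swap
j=6: a[6]=-11 > -16 → no swap
j=7: a[7]=1 > -16 → no swap
final swap a[1],a[8] → -18 -16 -5 -4 -14 -8 -11 1 -3; return 1
p = 1; k-1 = 0 < 1 ⇒ left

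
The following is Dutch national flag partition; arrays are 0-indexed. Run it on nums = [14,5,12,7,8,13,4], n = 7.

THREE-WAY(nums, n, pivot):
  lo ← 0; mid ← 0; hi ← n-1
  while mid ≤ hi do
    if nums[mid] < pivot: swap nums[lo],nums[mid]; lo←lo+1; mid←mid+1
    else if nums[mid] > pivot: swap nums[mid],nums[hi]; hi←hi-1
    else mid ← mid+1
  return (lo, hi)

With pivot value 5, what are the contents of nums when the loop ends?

[4,5,7,8,13,12,14]

lo=0 mid=0 hi=6
14>5: swap(0,6), hi=5 ⇒ [4,5,12,7,8,13,14]
4<5: swap(0,0), lo=1 mid=1 ⇒ [4,5,12,7,8,13,14]
5=5: mid=2
12>5: swap(2,5), hi=4 ⇒ [4,5,13,7,8,12,14]
13>5: swap(2,4), hi=3 ⇒ [4,5,8,7,13,12,14]
8>5: swap(2,3), hi=2 ⇒ [4,5,7,8,13,12,14]
7>5: swap(2,2), hi=1 ⇒ [4,5,7,8,13,12,14]
done. lo=1 hi=1; nums=[4,5,7,8,13,12,14]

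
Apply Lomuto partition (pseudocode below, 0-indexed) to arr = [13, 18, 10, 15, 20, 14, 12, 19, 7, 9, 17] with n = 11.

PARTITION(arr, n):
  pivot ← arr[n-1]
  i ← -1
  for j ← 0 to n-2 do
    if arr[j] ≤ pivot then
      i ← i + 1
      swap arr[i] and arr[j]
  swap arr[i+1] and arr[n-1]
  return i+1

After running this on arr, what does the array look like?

[13, 10, 15, 14, 12, 7, 9, 17, 18, 20, 19]

pivot = arr[10] = 17; i = -1
j=0: arr[0]=13 ≤ 17 → i=0, swap arr[0],arr[0] (no change) → [13, 18, 10, 15, 20, 14, 12, 19, 7, 9, 17]
j=1: arr[1]=18 > 17 → no swap
j=2: arr[2]=10 ≤ 17 → i=1, swap arr[1],arr[2] → [13, 10, 18, 15, 20, 14, 12, 19, 7, 9, 17]
j=3: arr[3]=15 ≤ 17 → i=2, swap arr[2],arr[3] → [13, 10, 15, 18, 20, 14, 12, 19, 7, 9, 17]
j=4: arr[4]=20 > 17 → no swap
j=5: arr[5]=14 ≤ 17 → i=3, swap arr[3],arr[5] → [13, 10, 15, 14, 20, 18, 12, 19, 7, 9, 17]
j=6: arr[6]=12 ≤ 17 → i=4, swap arr[4],arr[6] → [13, 10, 15, 14, 12, 18, 20, 19, 7, 9, 17]
j=7: arr[7]=19 > 17 → no swap
j=8: arr[8]=7 ≤ 17 → i=5, swap arr[5],arr[8] → [13, 10, 15, 14, 12, 7, 20, 19, 18, 9, 17]
j=9: arr[9]=9 ≤ 17 → i=6, swap arr[6],arr[9] → [13, 10, 15, 14, 12, 7, 9, 19, 18, 20, 17]
final swap arr[7],arr[10] → [13, 10, 15, 14, 12, 7, 9, 17, 18, 20, 19]; return 7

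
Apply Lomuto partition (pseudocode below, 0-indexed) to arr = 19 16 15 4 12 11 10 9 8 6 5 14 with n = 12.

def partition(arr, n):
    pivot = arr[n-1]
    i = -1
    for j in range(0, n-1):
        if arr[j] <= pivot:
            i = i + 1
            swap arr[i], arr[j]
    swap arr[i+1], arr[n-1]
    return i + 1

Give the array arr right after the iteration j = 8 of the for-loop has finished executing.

pivot = arr[11] = 14; i = -1
j=0: arr[0]=19 > 14 → no swap
j=1: arr[1]=16 > 14 → no swap
j=2: arr[2]=15 > 14 → no swap
j=3: arr[3]=4 ≤ 14 → i=0, swap arr[0],arr[3] → 4 16 15 19 12 11 10 9 8 6 5 14
j=4: arr[4]=12 ≤ 14 → i=1, swap arr[1],arr[4] → 4 12 15 19 16 11 10 9 8 6 5 14
j=5: arr[5]=11 ≤ 14 → i=2, swap arr[2],arr[5] → 4 12 11 19 16 15 10 9 8 6 5 14
j=6: arr[6]=10 ≤ 14 → i=3, swap arr[3],arr[6] → 4 12 11 10 16 15 19 9 8 6 5 14
j=7: arr[7]=9 ≤ 14 → i=4, swap arr[4],arr[7] → 4 12 11 10 9 15 19 16 8 6 5 14
j=8: arr[8]=8 ≤ 14 → i=5, swap arr[5],arr[8] → 4 12 11 10 9 8 19 16 15 6 5 14
(after j=8) arr = 4 12 11 10 9 8 19 16 15 6 5 14

4 12 11 10 9 8 19 16 15 6 5 14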